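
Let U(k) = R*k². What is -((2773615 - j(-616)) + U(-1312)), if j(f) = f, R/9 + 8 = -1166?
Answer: 18184946473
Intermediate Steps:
R = -10566 (R = -72 + 9*(-1166) = -72 - 10494 = -10566)
U(k) = -10566*k²
-((2773615 - j(-616)) + U(-1312)) = -((2773615 - 1*(-616)) - 10566*(-1312)²) = -((2773615 + 616) - 10566*1721344) = -(2774231 - 18187720704) = -1*(-18184946473) = 18184946473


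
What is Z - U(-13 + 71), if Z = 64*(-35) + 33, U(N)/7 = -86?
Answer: -1605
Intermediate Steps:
U(N) = -602 (U(N) = 7*(-86) = -602)
Z = -2207 (Z = -2240 + 33 = -2207)
Z - U(-13 + 71) = -2207 - 1*(-602) = -2207 + 602 = -1605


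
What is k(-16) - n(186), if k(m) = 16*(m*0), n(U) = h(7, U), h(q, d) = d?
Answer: -186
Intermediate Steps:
n(U) = U
k(m) = 0 (k(m) = 16*0 = 0)
k(-16) - n(186) = 0 - 1*186 = 0 - 186 = -186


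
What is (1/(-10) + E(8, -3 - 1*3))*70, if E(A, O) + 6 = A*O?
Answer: -3787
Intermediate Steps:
E(A, O) = -6 + A*O
(1/(-10) + E(8, -3 - 1*3))*70 = (1/(-10) + (-6 + 8*(-3 - 1*3)))*70 = (-1/10 + (-6 + 8*(-3 - 3)))*70 = (-1/10 + (-6 + 8*(-6)))*70 = (-1/10 + (-6 - 48))*70 = (-1/10 - 54)*70 = -541/10*70 = -3787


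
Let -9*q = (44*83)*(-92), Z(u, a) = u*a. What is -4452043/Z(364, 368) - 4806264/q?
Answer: -19810036123/122298176 ≈ -161.98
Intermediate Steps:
Z(u, a) = a*u
q = 335984/9 (q = -44*83*(-92)/9 = -3652*(-92)/9 = -⅑*(-335984) = 335984/9 ≈ 37332.)
-4452043/Z(364, 368) - 4806264/q = -4452043/(368*364) - 4806264/335984/9 = -4452043/133952 - 4806264*9/335984 = -4452043*1/133952 - 235089/1826 = -4452043/133952 - 235089/1826 = -19810036123/122298176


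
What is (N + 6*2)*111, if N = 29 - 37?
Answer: 444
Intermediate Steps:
N = -8
(N + 6*2)*111 = (-8 + 6*2)*111 = (-8 + 12)*111 = 4*111 = 444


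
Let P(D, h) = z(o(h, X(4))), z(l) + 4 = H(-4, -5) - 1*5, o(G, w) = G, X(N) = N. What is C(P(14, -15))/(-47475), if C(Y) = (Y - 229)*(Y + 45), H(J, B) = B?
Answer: 837/5275 ≈ 0.15867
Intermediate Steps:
z(l) = -14 (z(l) = -4 + (-5 - 1*5) = -4 + (-5 - 5) = -4 - 10 = -14)
P(D, h) = -14
C(Y) = (-229 + Y)*(45 + Y)
C(P(14, -15))/(-47475) = (-10305 + (-14)**2 - 184*(-14))/(-47475) = (-10305 + 196 + 2576)*(-1/47475) = -7533*(-1/47475) = 837/5275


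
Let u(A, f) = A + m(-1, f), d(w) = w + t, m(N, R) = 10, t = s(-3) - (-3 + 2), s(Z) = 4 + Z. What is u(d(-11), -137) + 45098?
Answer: 45099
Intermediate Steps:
t = 2 (t = (4 - 3) - (-3 + 2) = 1 - 1*(-1) = 1 + 1 = 2)
d(w) = 2 + w (d(w) = w + 2 = 2 + w)
u(A, f) = 10 + A (u(A, f) = A + 10 = 10 + A)
u(d(-11), -137) + 45098 = (10 + (2 - 11)) + 45098 = (10 - 9) + 45098 = 1 + 45098 = 45099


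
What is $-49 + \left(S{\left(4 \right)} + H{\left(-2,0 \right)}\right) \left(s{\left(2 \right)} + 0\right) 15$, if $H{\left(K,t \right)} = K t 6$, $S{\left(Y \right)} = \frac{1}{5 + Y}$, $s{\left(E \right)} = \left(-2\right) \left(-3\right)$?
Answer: $-39$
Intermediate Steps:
$s{\left(E \right)} = 6$
$H{\left(K,t \right)} = 6 K t$
$-49 + \left(S{\left(4 \right)} + H{\left(-2,0 \right)}\right) \left(s{\left(2 \right)} + 0\right) 15 = -49 + \left(\frac{1}{5 + 4} + 6 \left(-2\right) 0\right) \left(6 + 0\right) 15 = -49 + \left(\frac{1}{9} + 0\right) 6 \cdot 15 = -49 + \frac{1}{9} \cdot 6 \cdot 15 = -49 + \frac{2}{3} \cdot 15 = -49 + 10 = -39$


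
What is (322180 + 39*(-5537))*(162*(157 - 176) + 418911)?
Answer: 44176850421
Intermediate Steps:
(322180 + 39*(-5537))*(162*(157 - 176) + 418911) = (322180 - 215943)*(162*(-19) + 418911) = 106237*(-3078 + 418911) = 106237*415833 = 44176850421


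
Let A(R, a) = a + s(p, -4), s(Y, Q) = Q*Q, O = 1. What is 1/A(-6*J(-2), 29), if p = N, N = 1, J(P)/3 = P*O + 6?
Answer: 1/45 ≈ 0.022222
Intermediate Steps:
J(P) = 18 + 3*P (J(P) = 3*(P*1 + 6) = 3*(P + 6) = 3*(6 + P) = 18 + 3*P)
p = 1
s(Y, Q) = Q²
A(R, a) = 16 + a (A(R, a) = a + (-4)² = a + 16 = 16 + a)
1/A(-6*J(-2), 29) = 1/(16 + 29) = 1/45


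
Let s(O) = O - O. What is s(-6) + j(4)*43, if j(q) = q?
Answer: 172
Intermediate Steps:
s(O) = 0
s(-6) + j(4)*43 = 0 + 4*43 = 0 + 172 = 172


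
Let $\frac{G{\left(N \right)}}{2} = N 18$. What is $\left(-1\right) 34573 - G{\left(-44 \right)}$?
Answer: $-32989$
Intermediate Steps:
$G{\left(N \right)} = 36 N$ ($G{\left(N \right)} = 2 N 18 = 2 \cdot 18 N = 36 N$)
$\left(-1\right) 34573 - G{\left(-44 \right)} = \left(-1\right) 34573 - 36 \left(-44\right) = -34573 - -1584 = -34573 + 1584 = -32989$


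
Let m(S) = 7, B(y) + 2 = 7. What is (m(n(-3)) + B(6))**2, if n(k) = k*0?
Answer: 144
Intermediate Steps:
n(k) = 0
B(y) = 5 (B(y) = -2 + 7 = 5)
(m(n(-3)) + B(6))**2 = (7 + 5)**2 = 12**2 = 144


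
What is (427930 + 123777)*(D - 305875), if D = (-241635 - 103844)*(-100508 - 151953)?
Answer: 48119701342380408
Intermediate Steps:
D = 87219973819 (D = -345479*(-252461) = 87219973819)
(427930 + 123777)*(D - 305875) = (427930 + 123777)*(87219973819 - 305875) = 551707*87219667944 = 48119701342380408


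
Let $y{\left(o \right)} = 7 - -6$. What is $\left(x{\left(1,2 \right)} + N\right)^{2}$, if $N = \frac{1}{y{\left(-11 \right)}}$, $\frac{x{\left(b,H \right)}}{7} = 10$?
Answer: $\frac{829921}{169} \approx 4910.8$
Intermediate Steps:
$y{\left(o \right)} = 13$ ($y{\left(o \right)} = 7 + 6 = 13$)
$x{\left(b,H \right)} = 70$ ($x{\left(b,H \right)} = 7 \cdot 10 = 70$)
$N = \frac{1}{13} \approx 0.076923$
$\left(x{\left(1,2 \right)} + N\right)^{2} = \left(70 + \frac{1}{13}\right)^{2} = \left(\frac{911}{13}\right)^{2} = \frac{829921}{169}$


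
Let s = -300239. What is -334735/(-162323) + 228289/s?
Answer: 63443946318/48735695197 ≈ 1.3018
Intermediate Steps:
-334735/(-162323) + 228289/s = -334735/(-162323) + 228289/(-300239) = -334735*(-1/162323) + 228289*(-1/300239) = 334735/162323 - 228289/300239 = 63443946318/48735695197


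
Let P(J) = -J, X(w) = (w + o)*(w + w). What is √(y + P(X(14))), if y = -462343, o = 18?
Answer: 9*I*√5719 ≈ 680.62*I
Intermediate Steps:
X(w) = 2*w*(18 + w) (X(w) = (w + 18)*(w + w) = (18 + w)*(2*w) = 2*w*(18 + w))
√(y + P(X(14))) = √(-462343 - 2*14*(18 + 14)) = √(-462343 - 2*14*32) = √(-462343 - 1*896) = √(-462343 - 896) = √(-463239) = 9*I*√5719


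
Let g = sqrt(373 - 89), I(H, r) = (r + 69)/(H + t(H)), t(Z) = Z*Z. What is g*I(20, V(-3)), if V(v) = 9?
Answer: 13*sqrt(71)/35 ≈ 3.1297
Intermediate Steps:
t(Z) = Z**2
I(H, r) = (69 + r)/(H + H**2) (I(H, r) = (r + 69)/(H + H**2) = (69 + r)/(H + H**2))
g = 2*sqrt(71) (g = sqrt(284) = 2*sqrt(71) ≈ 16.852)
g*I(20, V(-3)) = (2*sqrt(71))*((69 + 9)/(20*(1 + 20))) = (2*sqrt(71))*((1/20)*78/21) = (2*sqrt(71))*((1/20)*(1/21)*78) = (2*sqrt(71))*(13/70) = 13*sqrt(71)/35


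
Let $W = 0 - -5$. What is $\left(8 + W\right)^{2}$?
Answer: $169$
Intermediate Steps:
$W = 5$ ($W = 0 + 5 = 5$)
$\left(8 + W\right)^{2} = \left(8 + 5\right)^{2} = 13^{2} = 169$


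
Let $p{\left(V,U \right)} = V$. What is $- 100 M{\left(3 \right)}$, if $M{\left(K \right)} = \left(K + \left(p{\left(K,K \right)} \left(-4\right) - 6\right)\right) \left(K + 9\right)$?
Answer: $18000$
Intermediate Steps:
$M{\left(K \right)} = \left(-6 - 3 K\right) \left(9 + K\right)$ ($M{\left(K \right)} = \left(K + \left(K \left(-4\right) - 6\right)\right) \left(K + 9\right) = \left(K - \left(6 + 4 K\right)\right) \left(9 + K\right) = \left(-6 - 3 K\right) \left(9 + K\right)$)
$- 100 M{\left(3 \right)} = - 100 \left(-54 - 99 - 3 \cdot 3^{2}\right) = - 100 \left(-54 - 99 - 27\right) = \left(-100\right) \left(-180\right) = 18000$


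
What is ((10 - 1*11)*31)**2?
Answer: 961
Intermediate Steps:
((10 - 1*11)*31)**2 = ((10 - 11)*31)**2 = (-1*31)**2 = (-31)**2 = 961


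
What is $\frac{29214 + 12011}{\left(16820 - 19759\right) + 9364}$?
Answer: $\frac{1649}{257} \approx 6.4163$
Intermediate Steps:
$\frac{29214 + 12011}{\left(16820 - 19759\right) + 9364} = \frac{41225}{\left(16820 - 19759\right) + 9364} = \frac{41225}{-2939 + 9364} = \frac{41225}{6425} = 41225 \cdot \frac{1}{6425} = \frac{1649}{257}$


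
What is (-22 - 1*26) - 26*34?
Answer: -932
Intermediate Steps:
(-22 - 1*26) - 26*34 = (-22 - 26) - 884 = -48 - 884 = -932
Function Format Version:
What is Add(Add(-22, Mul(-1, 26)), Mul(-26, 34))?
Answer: -932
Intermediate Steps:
Add(Add(-22, Mul(-1, 26)), Mul(-26, 34)) = Add(Add(-22, -26), -884) = Add(-48, -884) = -932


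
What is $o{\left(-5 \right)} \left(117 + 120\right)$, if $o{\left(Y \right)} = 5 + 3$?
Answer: $1896$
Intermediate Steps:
$o{\left(Y \right)} = 8$
$o{\left(-5 \right)} \left(117 + 120\right) = 8 \left(117 + 120\right) = 8 \cdot 237 = 1896$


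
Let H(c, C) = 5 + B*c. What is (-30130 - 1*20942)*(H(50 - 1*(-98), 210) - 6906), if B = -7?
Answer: 405358464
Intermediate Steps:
H(c, C) = 5 - 7*c
(-30130 - 1*20942)*(H(50 - 1*(-98), 210) - 6906) = (-30130 - 1*20942)*((5 - 7*(50 - 1*(-98))) - 6906) = (-30130 - 20942)*((5 - 7*(50 + 98)) - 6906) = -51072*((5 - 7*148) - 6906) = -51072*((5 - 1036) - 6906) = -51072*(-1031 - 6906) = -51072*(-7937) = 405358464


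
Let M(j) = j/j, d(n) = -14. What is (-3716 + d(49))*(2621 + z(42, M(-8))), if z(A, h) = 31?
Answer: -9891960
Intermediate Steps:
M(j) = 1
(-3716 + d(49))*(2621 + z(42, M(-8))) = (-3716 - 14)*(2621 + 31) = -3730*2652 = -9891960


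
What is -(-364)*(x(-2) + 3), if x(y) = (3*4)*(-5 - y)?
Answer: -12012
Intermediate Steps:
x(y) = -60 - 12*y (x(y) = 12*(-5 - y) = -60 - 12*y)
-(-364)*(x(-2) + 3) = -(-364)*((-60 - 12*(-2)) + 3) = -(-364)*((-60 + 24) + 3) = -(-364)*(-36 + 3) = -(-364)*(-33) = -91*132 = -12012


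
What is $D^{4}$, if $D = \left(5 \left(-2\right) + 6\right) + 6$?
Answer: $16$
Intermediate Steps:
$D = 2$ ($D = \left(-10 + 6\right) + 6 = -4 + 6 = 2$)
$D^{4} = 2^{4} = 16$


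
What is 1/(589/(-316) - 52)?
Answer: -316/17021 ≈ -0.018565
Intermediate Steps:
1/(589/(-316) - 52) = 1/(589*(-1/316) - 52) = 1/(-589/316 - 52) = 1/(-17021/316) = -316/17021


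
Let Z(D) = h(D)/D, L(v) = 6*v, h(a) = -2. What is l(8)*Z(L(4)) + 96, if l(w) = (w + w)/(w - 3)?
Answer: 1436/15 ≈ 95.733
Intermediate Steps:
l(w) = 2*w/(-3 + w) (l(w) = (2*w)/(-3 + w) = 2*w/(-3 + w))
Z(D) = -2/D
l(8)*Z(L(4)) + 96 = (2*8/(-3 + 8))*(-2/(6*4)) + 96 = (2*8/5)*(-2/24) + 96 = (2*8*(1/5))*(-2*1/24) + 96 = (16/5)*(-1/12) + 96 = -4/15 + 96 = 1436/15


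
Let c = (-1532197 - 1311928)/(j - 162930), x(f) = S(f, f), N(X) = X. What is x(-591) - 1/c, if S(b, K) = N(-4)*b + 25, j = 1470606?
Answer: 6795922301/2844125 ≈ 2389.5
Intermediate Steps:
S(b, K) = 25 - 4*b (S(b, K) = -4*b + 25 = 25 - 4*b)
x(f) = 25 - 4*f
c = -2844125/1307676 (c = (-1532197 - 1311928)/(1470606 - 162930) = -2844125/1307676 ≈ -2.1749)
x(-591) - 1/c = (25 - 4*(-591)) - 1/(-2844125/1307676) = (25 + 2364) - 1*(-1307676/2844125) = 2389 + 1307676/2844125 = 6795922301/2844125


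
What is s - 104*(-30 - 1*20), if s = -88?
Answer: 5112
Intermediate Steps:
s - 104*(-30 - 1*20) = -88 - 104*(-30 - 1*20) = -88 - 104*(-30 - 20) = -88 - 104*(-50) = -88 + 5200 = 5112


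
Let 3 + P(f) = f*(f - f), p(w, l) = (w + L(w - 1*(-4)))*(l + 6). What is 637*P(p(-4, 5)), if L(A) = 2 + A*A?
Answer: -1911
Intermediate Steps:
L(A) = 2 + A²
p(w, l) = (6 + l)*(2 + w + (4 + w)²) (p(w, l) = (w + (2 + (w - 1*(-4))²))*(l + 6) = (w + (2 + (w + 4)²))*(6 + l) = (w + (2 + (4 + w)²))*(6 + l) = (2 + w + (4 + w)²)*(6 + l) = (6 + l)*(2 + w + (4 + w)²))
P(f) = -3 (P(f) = -3 + f*(f - f) = -3 + f*0 = -3 + 0 = -3)
637*P(p(-4, 5)) = 637*(-3) = -1911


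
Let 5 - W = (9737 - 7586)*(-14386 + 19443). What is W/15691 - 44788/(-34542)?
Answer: -187515679888/270999261 ≈ -691.94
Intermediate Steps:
W = -10877602 (W = 5 - (9737 - 7586)*(-14386 + 19443) = 5 - 2151*5057 = 5 - 1*10877607 = 5 - 10877607 = -10877602)
W/15691 - 44788/(-34542) = -10877602/15691 - 44788/(-34542) = -10877602*1/15691 - 44788*(-1/34542) = -10877602/15691 + 22394/17271 = -187515679888/270999261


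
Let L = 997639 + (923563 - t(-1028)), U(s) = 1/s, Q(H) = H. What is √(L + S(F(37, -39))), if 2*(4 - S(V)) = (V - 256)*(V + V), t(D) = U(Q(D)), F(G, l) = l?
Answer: √504535365653/514 ≈ 1381.9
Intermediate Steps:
t(D) = 1/D
S(V) = 4 - V*(-256 + V) (S(V) = 4 - (V - 256)*(V + V)/2 = 4 - (-256 + V)*2*V/2 = 4 - V*(-256 + V))
L = 1974995657/1028 (L = 997639 + (923563 - 1/(-1028)) = 997639 + (923563 - 1*(-1/1028)) = 997639 + (923563 + 1/1028) = 997639 + 949422765/1028 = 1974995657/1028 ≈ 1.9212e+6)
√(L + S(F(37, -39))) = √(1974995657/1028 + (4 - 1*(-39)² + 256*(-39))) = √(1974995657/1028 + (4 - 1*1521 - 9984)) = √(1974995657/1028 + (4 - 1521 - 9984)) = √(1974995657/1028 - 11501) = √(1963172629/1028) = √504535365653/514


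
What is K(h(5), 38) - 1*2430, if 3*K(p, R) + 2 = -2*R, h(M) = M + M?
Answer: -2456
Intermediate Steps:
h(M) = 2*M
K(p, R) = -2/3 - 2*R/3 (K(p, R) = -2/3 + (-2*R)/3 = -2/3 - 2*R/3)
K(h(5), 38) - 1*2430 = (-2/3 - 2/3*38) - 1*2430 = (-2/3 - 76/3) - 2430 = -26 - 2430 = -2456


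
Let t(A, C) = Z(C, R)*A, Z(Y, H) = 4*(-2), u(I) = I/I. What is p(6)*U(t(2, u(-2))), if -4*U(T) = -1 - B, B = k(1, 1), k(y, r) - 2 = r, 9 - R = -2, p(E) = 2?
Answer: 2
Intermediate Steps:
R = 11 (R = 9 - 1*(-2) = 9 + 2 = 11)
u(I) = 1
Z(Y, H) = -8
k(y, r) = 2 + r
B = 3 (B = 2 + 1 = 3)
t(A, C) = -8*A
U(T) = 1 (U(T) = -(-1 - 1*3)/4 = -(-1 - 3)/4 = -1/4*(-4) = 1)
p(6)*U(t(2, u(-2))) = 2*1 = 2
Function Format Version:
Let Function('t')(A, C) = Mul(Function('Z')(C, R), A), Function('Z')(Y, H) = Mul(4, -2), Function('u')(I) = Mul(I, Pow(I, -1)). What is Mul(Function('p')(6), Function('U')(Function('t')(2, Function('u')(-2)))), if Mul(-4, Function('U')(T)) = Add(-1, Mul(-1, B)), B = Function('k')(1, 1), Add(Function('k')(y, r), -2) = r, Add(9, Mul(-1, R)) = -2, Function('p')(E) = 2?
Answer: 2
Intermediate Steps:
R = 11 (R = Add(9, Mul(-1, -2)) = Add(9, 2) = 11)
Function('u')(I) = 1
Function('Z')(Y, H) = -8
Function('k')(y, r) = Add(2, r)
B = 3 (B = Add(2, 1) = 3)
Function('t')(A, C) = Mul(-8, A)
Function('U')(T) = 1 (Function('U')(T) = Mul(Rational(-1, 4), Add(-1, Mul(-1, 3))) = Mul(Rational(-1, 4), Add(-1, -3)) = Mul(Rational(-1, 4), -4) = 1)
Mul(Function('p')(6), Function('U')(Function('t')(2, Function('u')(-2)))) = Mul(2, 1) = 2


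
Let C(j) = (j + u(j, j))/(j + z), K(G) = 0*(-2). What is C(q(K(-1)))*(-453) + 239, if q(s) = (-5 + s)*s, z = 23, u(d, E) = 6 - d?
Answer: 2779/23 ≈ 120.83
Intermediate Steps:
K(G) = 0
q(s) = s*(-5 + s)
C(j) = 6/(23 + j) (C(j) = (j + (6 - j))/(j + 23) = 6/(23 + j))
C(q(K(-1)))*(-453) + 239 = (6/(23 + 0*(-5 + 0)))*(-453) + 239 = (6/(23 + 0*(-5)))*(-453) + 239 = (6/(23 + 0))*(-453) + 239 = (6/23)*(-453) + 239 = -2718/23 + 239 = 2779/23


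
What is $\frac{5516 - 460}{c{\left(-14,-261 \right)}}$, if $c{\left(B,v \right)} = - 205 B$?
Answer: $\frac{2528}{1435} \approx 1.7617$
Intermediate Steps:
$\frac{5516 - 460}{c{\left(-14,-261 \right)}} = \frac{5516 - 460}{\left(-205\right) \left(-14\right)} = \frac{5516 - 460}{2870} = 5056 \cdot \frac{1}{2870} = \frac{2528}{1435}$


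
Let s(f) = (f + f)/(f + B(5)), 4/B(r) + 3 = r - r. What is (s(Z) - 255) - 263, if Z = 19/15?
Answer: -556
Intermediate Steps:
B(r) = -4/3 (B(r) = 4/(-3 + (r - r)) = 4/(-3 + 0) = 4/(-3) = 4*(-⅓) = -4/3)
Z = 19/15 (Z = 19*(1/15) = 19/15 ≈ 1.2667)
s(f) = 2*f/(-4/3 + f) (s(f) = (f + f)/(f - 4/3) = (2*f)/(-4/3 + f) = 2*f/(-4/3 + f))
(s(Z) - 255) - 263 = (6*(19/15)/(-4 + 3*(19/15)) - 255) - 263 = (6*(19/15)/(-4 + 19/5) - 255) - 263 = (6*(19/15)/(-⅕) - 255) - 263 = (6*(19/15)*(-5) - 255) - 263 = (-38 - 255) - 263 = -293 - 263 = -556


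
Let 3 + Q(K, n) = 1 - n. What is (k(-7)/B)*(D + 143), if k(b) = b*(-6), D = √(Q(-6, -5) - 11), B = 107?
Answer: 6006/107 + 84*I*√2/107 ≈ 56.131 + 1.1102*I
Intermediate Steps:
Q(K, n) = -2 - n (Q(K, n) = -3 + (1 - n) = -2 - n)
D = 2*I*√2 (D = √((-2 - 1*(-5)) - 11) = √((-2 + 5) - 11) = √(3 - 11) = √(-8) = 2*I*√2 ≈ 2.8284*I)
k(b) = -6*b
(k(-7)/B)*(D + 143) = (-6*(-7)/107)*(2*I*√2 + 143) = (42*(1/107))*(143 + 2*I*√2) = 42*(143 + 2*I*√2)/107 = 6006/107 + 84*I*√2/107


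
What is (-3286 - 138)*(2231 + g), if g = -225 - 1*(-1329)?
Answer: -11419040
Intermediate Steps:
g = 1104 (g = -225 + 1329 = 1104)
(-3286 - 138)*(2231 + g) = (-3286 - 138)*(2231 + 1104) = -3424*3335 = -11419040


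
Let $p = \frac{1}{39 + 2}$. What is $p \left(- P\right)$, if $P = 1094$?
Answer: $- \frac{1094}{41} \approx -26.683$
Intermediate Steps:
$p = \frac{1}{41} \approx 0.02439$
$p \left(- P\right) = \frac{\left(-1\right) 1094}{41} = \frac{1}{41} \left(-1094\right) = - \frac{1094}{41}$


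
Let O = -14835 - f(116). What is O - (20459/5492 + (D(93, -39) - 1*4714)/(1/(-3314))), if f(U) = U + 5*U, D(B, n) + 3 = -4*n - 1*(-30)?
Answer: -82551727839/5492 ≈ -1.5031e+7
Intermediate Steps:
D(B, n) = 27 - 4*n (D(B, n) = -3 + (-4*n - 1*(-30)) = -3 + (-4*n + 30) = -3 + (30 - 4*n) = 27 - 4*n)
f(U) = 6*U
O = -15531 (O = -14835 - 6*116 = -14835 - 1*696 = -14835 - 696 = -15531)
O - (20459/5492 + (D(93, -39) - 1*4714)/(1/(-3314))) = -15531 - (20459/5492 + ((27 - 4*(-39)) - 1*4714)/(1/(-3314))) = -15531 - (20459*(1/5492) + ((27 + 156) - 4714)/(-1/3314)) = -15531 - (20459/5492 + (183 - 4714)*(-3314)) = -15531 - (20459/5492 - 4531*(-3314)) = -15531 - (20459/5492 + 15015734) = -15531 - 1*82466431587/5492 = -15531 - 82466431587/5492 = -82551727839/5492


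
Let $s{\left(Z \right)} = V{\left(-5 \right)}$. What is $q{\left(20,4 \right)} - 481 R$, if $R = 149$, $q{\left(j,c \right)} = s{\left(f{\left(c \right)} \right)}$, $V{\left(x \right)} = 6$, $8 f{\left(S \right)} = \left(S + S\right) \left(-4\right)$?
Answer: $-71663$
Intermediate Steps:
$f{\left(S \right)} = - S$ ($f{\left(S \right)} = \frac{\left(S + S\right) \left(-4\right)}{8} = \frac{2 S \left(-4\right)}{8} = \frac{\left(-8\right) S}{8} = - S$)
$s{\left(Z \right)} = 6$
$q{\left(j,c \right)} = 6$
$q{\left(20,4 \right)} - 481 R = 6 - 71669 = -71663$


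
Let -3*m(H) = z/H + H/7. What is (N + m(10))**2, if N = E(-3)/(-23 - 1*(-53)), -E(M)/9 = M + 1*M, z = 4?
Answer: 625/441 ≈ 1.4172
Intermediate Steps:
E(M) = -18*M (E(M) = -9*(M + 1*M) = -9*(M + M) = -18*M)
N = 9/5 (N = (-18*(-3))/(-23 - 1*(-53)) = 54/(-23 + 53) = 54/30 = 54*(1/30) = 9/5 ≈ 1.8000)
m(H) = -4/(3*H) - H/21 (m(H) = -(4/H + H/7)/3 = -4/(3*H) - H/21)
(N + m(10))**2 = (9/5 + (1/21)*(-28 - 1*10**2)/10)**2 = (9/5 + (1/21)*(1/10)*(-28 - 1*100))**2 = (9/5 + (1/21)*(1/10)*(-28 - 100))**2 = (9/5 + (1/21)*(1/10)*(-128))**2 = (9/5 - 64/105)**2 = (25/21)**2 = 625/441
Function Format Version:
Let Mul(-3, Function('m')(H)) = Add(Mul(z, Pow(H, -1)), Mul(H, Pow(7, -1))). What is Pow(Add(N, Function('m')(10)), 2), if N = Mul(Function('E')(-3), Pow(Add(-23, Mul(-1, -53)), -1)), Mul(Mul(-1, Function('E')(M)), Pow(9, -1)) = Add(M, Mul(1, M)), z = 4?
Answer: Rational(625, 441) ≈ 1.4172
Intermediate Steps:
Function('E')(M) = Mul(-18, M) (Function('E')(M) = Mul(-9, Add(M, Mul(1, M))) = Mul(-9, Add(M, M)) = Mul(-9, Mul(2, M)) = Mul(-18, M))
N = Rational(9, 5) (N = Mul(Mul(-18, -3), Pow(Add(-23, Mul(-1, -53)), -1)) = Mul(54, Pow(Add(-23, 53), -1)) = Mul(54, Pow(30, -1)) = Mul(54, Rational(1, 30)) = Rational(9, 5) ≈ 1.8000)
Function('m')(H) = Add(Mul(Rational(-4, 3), Pow(H, -1)), Mul(Rational(-1, 21), H)) (Function('m')(H) = Mul(Rational(-1, 3), Add(Mul(4, Pow(H, -1)), Mul(H, Pow(7, -1)))) = Mul(Rational(-1, 3), Add(Mul(4, Pow(H, -1)), Mul(H, Rational(1, 7)))) = Mul(Rational(-1, 3), Add(Mul(4, Pow(H, -1)), Mul(Rational(1, 7), H))) = Add(Mul(Rational(-4, 3), Pow(H, -1)), Mul(Rational(-1, 21), H)))
Pow(Add(N, Function('m')(10)), 2) = Pow(Add(Rational(9, 5), Mul(Rational(1, 21), Pow(10, -1), Add(-28, Mul(-1, Pow(10, 2))))), 2) = Pow(Add(Rational(9, 5), Mul(Rational(1, 21), Rational(1, 10), Add(-28, Mul(-1, 100)))), 2) = Pow(Add(Rational(9, 5), Mul(Rational(1, 21), Rational(1, 10), Add(-28, -100))), 2) = Pow(Add(Rational(9, 5), Mul(Rational(1, 21), Rational(1, 10), -128)), 2) = Pow(Add(Rational(9, 5), Rational(-64, 105)), 2) = Pow(Rational(25, 21), 2) = Rational(625, 441)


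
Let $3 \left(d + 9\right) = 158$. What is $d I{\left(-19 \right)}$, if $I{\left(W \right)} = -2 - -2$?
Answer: $0$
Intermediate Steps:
$d = \frac{131}{3}$ ($d = -9 + \frac{1}{3} \cdot 158 = -9 + \frac{158}{3} = \frac{131}{3} \approx 43.667$)
$I{\left(W \right)} = 0$ ($I{\left(W \right)} = -2 + 2 = 0$)
$d I{\left(-19 \right)} = \frac{131}{3} \cdot 0 = 0$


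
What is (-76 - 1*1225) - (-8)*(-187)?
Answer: -2797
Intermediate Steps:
(-76 - 1*1225) - (-8)*(-187) = (-76 - 1225) - 1*1496 = -1301 - 1496 = -2797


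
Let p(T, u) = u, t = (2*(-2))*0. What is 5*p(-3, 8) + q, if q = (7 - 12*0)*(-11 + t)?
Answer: -37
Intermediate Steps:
t = 0 (t = -4*0 = 0)
q = -77 (q = (7 - 12*0)*(-11 + 0) = (7 + 0)*(-11) = 7*(-11) = -77)
5*p(-3, 8) + q = 5*8 - 77 = 40 - 77 = -37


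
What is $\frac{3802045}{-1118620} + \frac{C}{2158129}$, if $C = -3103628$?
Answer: $- \frac{2335416785433}{482825252396} \approx -4.837$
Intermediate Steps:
$\frac{3802045}{-1118620} + \frac{C}{2158129} = \frac{3802045}{-1118620} - \frac{3103628}{2158129} = 3802045 \left(- \frac{1}{1118620}\right) - \frac{3103628}{2158129} = - \frac{760409}{223724} - \frac{3103628}{2158129} = - \frac{2335416785433}{482825252396}$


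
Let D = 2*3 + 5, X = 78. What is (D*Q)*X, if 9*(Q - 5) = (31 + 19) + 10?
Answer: 10010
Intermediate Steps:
Q = 35/3 (Q = 5 + ((31 + 19) + 10)/9 = 5 + (50 + 10)/9 = 5 + (⅑)*60 = 5 + 20/3 = 35/3 ≈ 11.667)
D = 11 (D = 6 + 5 = 11)
(D*Q)*X = (11*(35/3))*78 = (385/3)*78 = 10010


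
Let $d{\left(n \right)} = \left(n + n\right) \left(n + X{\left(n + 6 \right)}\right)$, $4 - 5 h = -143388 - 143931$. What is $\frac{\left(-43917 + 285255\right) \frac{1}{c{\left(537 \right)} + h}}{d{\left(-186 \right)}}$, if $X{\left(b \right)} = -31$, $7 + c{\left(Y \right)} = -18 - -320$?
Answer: $\frac{201115}{3885488292} \approx 5.1761 \cdot 10^{-5}$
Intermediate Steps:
$c{\left(Y \right)} = 295$ ($c{\left(Y \right)} = -7 - -302 = -7 + \left(-18 + 320\right) = -7 + 302 = 295$)
$h = \frac{287323}{5}$ ($h = \frac{4}{5} - \frac{-143388 - 143931}{5} = \frac{4}{5} - - \frac{287319}{5} = \frac{4}{5} + \frac{287319}{5} = \frac{287323}{5} \approx 57465.0$)
$d{\left(n \right)} = 2 n \left(-31 + n\right)$ ($d{\left(n \right)} = \left(n + n\right) \left(n - 31\right) = 2 n \left(-31 + n\right)$)
$\frac{\left(-43917 + 285255\right) \frac{1}{c{\left(537 \right)} + h}}{d{\left(-186 \right)}} = \frac{\left(-43917 + 285255\right) \frac{1}{295 + \frac{287323}{5}}}{2 \left(-186\right) \left(-31 - 186\right)} = \frac{241338 \frac{1}{\frac{288798}{5}}}{2 \left(-186\right) \left(-217\right)} = \frac{241338 \cdot \frac{5}{288798}}{80724} = \frac{201115}{48133} \cdot \frac{1}{80724} = \frac{201115}{3885488292}$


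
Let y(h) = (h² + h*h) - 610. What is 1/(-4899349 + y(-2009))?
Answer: 1/3172203 ≈ 3.1524e-7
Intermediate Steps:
y(h) = -610 + 2*h² (y(h) = (h² + h²) - 610 = 2*h² - 610 = -610 + 2*h²)
1/(-4899349 + y(-2009)) = 1/(-4899349 + (-610 + 2*(-2009)²)) = 1/(-4899349 + (-610 + 2*4036081)) = 1/(-4899349 + (-610 + 8072162)) = 1/(-4899349 + 8071552) = 1/3172203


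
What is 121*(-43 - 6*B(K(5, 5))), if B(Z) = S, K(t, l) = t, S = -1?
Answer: -4477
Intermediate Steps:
B(Z) = -1
121*(-43 - 6*B(K(5, 5))) = 121*(-43 - 6*(-1)) = 121*(-43 + 6) = 121*(-37) = -4477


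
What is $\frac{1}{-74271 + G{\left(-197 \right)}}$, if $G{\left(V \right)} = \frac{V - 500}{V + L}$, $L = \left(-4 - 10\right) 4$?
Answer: $- \frac{253}{18789866} \approx -1.3465 \cdot 10^{-5}$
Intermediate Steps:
$L = -56$ ($L = \left(-14\right) 4 = -56$)
$G{\left(V \right)} = \frac{-500 + V}{-56 + V}$ ($G{\left(V \right)} = \frac{V - 500}{V - 56} = \frac{-500 + V}{-56 + V}$)
$\frac{1}{-74271 + G{\left(-197 \right)}} = \frac{1}{-74271 + \frac{-500 - 197}{-56 - 197}} = \frac{1}{-74271 + \frac{1}{-253} \left(-697\right)} = \frac{1}{-74271 - - \frac{697}{253}} = \frac{1}{-74271 + \frac{697}{253}} = \frac{1}{- \frac{18789866}{253}} = - \frac{253}{18789866}$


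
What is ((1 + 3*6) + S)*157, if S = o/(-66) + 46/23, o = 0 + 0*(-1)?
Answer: 3297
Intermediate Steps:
o = 0 (o = 0 + 0 = 0)
S = 2 (S = 0/(-66) + 46/23 = 0*(-1/66) + 46*(1/23) = 0 + 2 = 2)
((1 + 3*6) + S)*157 = ((1 + 3*6) + 2)*157 = ((1 + 18) + 2)*157 = (19 + 2)*157 = 21*157 = 3297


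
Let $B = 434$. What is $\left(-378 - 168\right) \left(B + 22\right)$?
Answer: $-248976$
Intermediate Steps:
$\left(-378 - 168\right) \left(B + 22\right) = \left(-378 - 168\right) \left(434 + 22\right) = \left(-546\right) 456 = -248976$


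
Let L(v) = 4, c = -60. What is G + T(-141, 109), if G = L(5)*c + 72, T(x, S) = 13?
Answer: -155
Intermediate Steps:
G = -168 (G = 4*(-60) + 72 = -240 + 72 = -168)
G + T(-141, 109) = -168 + 13 = -155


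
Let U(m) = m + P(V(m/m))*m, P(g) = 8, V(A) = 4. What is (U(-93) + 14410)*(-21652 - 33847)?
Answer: -753287927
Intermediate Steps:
U(m) = 9*m (U(m) = m + 8*m = 9*m)
(U(-93) + 14410)*(-21652 - 33847) = (9*(-93) + 14410)*(-21652 - 33847) = (-837 + 14410)*(-55499) = 13573*(-55499) = -753287927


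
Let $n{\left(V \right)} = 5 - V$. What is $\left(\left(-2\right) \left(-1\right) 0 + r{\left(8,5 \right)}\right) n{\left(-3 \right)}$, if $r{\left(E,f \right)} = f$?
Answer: $40$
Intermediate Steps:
$\left(\left(-2\right) \left(-1\right) 0 + r{\left(8,5 \right)}\right) n{\left(-3 \right)} = \left(\left(-2\right) \left(-1\right) 0 + 5\right) \left(5 - -3\right) = \left(2 \cdot 0 + 5\right) \left(5 + 3\right) = \left(0 + 5\right) 8 = 5 \cdot 8 = 40$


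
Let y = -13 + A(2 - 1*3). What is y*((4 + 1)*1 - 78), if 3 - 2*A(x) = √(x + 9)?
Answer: 1679/2 + 73*√2 ≈ 942.74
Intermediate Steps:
A(x) = 3/2 - √(9 + x)/2 (A(x) = 3/2 - √(x + 9)/2 = 3/2 - √(9 + x)/2)
y = -23/2 - √2 (y = -13 + (3/2 - √(9 + (2 - 1*3))/2) = -13 + (3/2 - √(9 + (2 - 3))/2) = -13 + (3/2 - √(9 - 1)/2) = -13 + (3/2 - √2) = -23/2 - √2 ≈ -12.914)
y*((4 + 1)*1 - 78) = (-23/2 - √2)*((4 + 1)*1 - 78) = (-23/2 - √2)*(5*1 - 78) = (-23/2 - √2)*(5 - 78) = (-23/2 - √2)*(-73) = 1679/2 + 73*√2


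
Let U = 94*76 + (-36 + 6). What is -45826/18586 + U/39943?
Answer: -849103557/371190299 ≈ -2.2875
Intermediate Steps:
U = 7114 (U = 7144 - 30 = 7114)
-45826/18586 + U/39943 = -45826/18586 + 7114/39943 = -45826*1/18586 + 7114*(1/39943) = -22913/9293 + 7114/39943 = -849103557/371190299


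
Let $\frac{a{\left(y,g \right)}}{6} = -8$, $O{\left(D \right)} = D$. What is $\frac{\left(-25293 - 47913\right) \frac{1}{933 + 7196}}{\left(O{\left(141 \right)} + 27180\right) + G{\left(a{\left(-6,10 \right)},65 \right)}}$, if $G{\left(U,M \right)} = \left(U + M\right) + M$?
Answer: $- \frac{73206}{222758987} \approx -0.00032863$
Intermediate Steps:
$a{\left(y,g \right)} = -48$ ($a{\left(y,g \right)} = 6 \left(-8\right) = -48$)
$G{\left(U,M \right)} = U + 2 M$ ($G{\left(U,M \right)} = \left(M + U\right) + M = U + 2 M$)
$\frac{\left(-25293 - 47913\right) \frac{1}{933 + 7196}}{\left(O{\left(141 \right)} + 27180\right) + G{\left(a{\left(-6,10 \right)},65 \right)}} = \frac{\left(-25293 - 47913\right) \frac{1}{933 + 7196}}{\left(141 + 27180\right) + \left(-48 + 2 \cdot 65\right)} = \frac{\left(-73206\right) \frac{1}{8129}}{27321 + \left(-48 + 130\right)} = \frac{\left(-73206\right) \frac{1}{8129}}{27321 + 82} = - \frac{73206}{8129 \cdot 27403} = \left(- \frac{73206}{8129}\right) \frac{1}{27403} = - \frac{73206}{222758987}$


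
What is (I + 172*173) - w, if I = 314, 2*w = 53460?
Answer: 3340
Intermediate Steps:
w = 26730 (w = (½)*53460 = 26730)
(I + 172*173) - w = (314 + 172*173) - 1*26730 = (314 + 29756) - 26730 = 30070 - 26730 = 3340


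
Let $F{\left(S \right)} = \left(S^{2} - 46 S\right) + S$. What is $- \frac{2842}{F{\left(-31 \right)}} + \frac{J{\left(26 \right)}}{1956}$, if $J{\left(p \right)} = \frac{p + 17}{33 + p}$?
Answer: $- \frac{81969215}{67972956} \approx -1.2059$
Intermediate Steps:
$J{\left(p \right)} = \frac{17 + p}{33 + p}$
$F{\left(S \right)} = S^{2} - 45 S$
$- \frac{2842}{F{\left(-31 \right)}} + \frac{J{\left(26 \right)}}{1956} = - \frac{2842}{\left(-31\right) \left(-45 - 31\right)} + \frac{\frac{1}{33 + 26} \left(17 + 26\right)}{1956} = - \frac{2842}{\left(-31\right) \left(-76\right)} + \frac{1}{59} \cdot 43 \cdot \frac{1}{1956} = - \frac{2842}{2356} + \frac{1}{59} \cdot 43 \cdot \frac{1}{1956} = \left(-2842\right) \frac{1}{2356} + \frac{43}{59} \cdot \frac{1}{1956} = - \frac{1421}{1178} + \frac{43}{115404} = - \frac{81969215}{67972956}$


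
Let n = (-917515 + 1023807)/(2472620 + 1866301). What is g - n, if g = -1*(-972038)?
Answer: 4217595984706/4338921 ≈ 9.7204e+5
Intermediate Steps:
n = 106292/4338921 ≈ 0.024497
g = 972038
g - n = 972038 - 1*106292/4338921 = 972038 - 106292/4338921 = 4217595984706/4338921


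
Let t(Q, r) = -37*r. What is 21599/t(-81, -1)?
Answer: 21599/37 ≈ 583.76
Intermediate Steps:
21599/t(-81, -1) = 21599/((-37*(-1))) = 21599/37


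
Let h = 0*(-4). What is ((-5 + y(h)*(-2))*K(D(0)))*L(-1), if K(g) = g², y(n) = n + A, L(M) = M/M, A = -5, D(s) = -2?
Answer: 20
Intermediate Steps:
h = 0
L(M) = 1
y(n) = -5 + n (y(n) = n - 5 = -5 + n)
((-5 + y(h)*(-2))*K(D(0)))*L(-1) = ((-5 + (-5 + 0)*(-2))*(-2)²)*1 = ((-5 - 5*(-2))*4)*1 = ((-5 + 10)*4)*1 = (5*4)*1 = 20*1 = 20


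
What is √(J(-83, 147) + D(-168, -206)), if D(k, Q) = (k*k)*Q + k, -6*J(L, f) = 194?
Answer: I*√52329099/3 ≈ 2411.3*I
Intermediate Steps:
J(L, f) = -97/3 (J(L, f) = -⅙*194 = -97/3)
D(k, Q) = k + Q*k² (D(k, Q) = k²*Q + k = Q*k² + k = k + Q*k²)
√(J(-83, 147) + D(-168, -206)) = √(-97/3 - 168*(1 - 206*(-168))) = √(-97/3 - 168*(1 + 34608)) = √(-97/3 - 168*34609) = √(-97/3 - 5814312) = √(-17443033/3) = I*√52329099/3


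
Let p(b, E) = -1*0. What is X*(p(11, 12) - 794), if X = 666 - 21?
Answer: -512130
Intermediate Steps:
X = 645
p(b, E) = 0
X*(p(11, 12) - 794) = 645*(0 - 794) = 645*(-794) = -512130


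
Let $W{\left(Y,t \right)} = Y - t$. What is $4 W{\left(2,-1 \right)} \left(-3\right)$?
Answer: $-36$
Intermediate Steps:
$4 W{\left(2,-1 \right)} \left(-3\right) = 4 \left(2 - -1\right) \left(-3\right) = 4 \left(2 + 1\right) \left(-3\right) = 4 \cdot 3 \left(-3\right) = 12 \left(-3\right) = -36$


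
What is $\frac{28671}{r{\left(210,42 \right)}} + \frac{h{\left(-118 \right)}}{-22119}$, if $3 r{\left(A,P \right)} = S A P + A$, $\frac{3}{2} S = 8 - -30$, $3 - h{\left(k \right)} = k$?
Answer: $\frac{208384433}{549657150} \approx 0.37912$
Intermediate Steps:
$h{\left(k \right)} = 3 - k$
$S = \frac{76}{3}$ ($S = \frac{2 \left(8 - -30\right)}{3} = \frac{2 \left(8 + 30\right)}{3} = \frac{2}{3} \cdot 38 = \frac{76}{3} \approx 25.333$)
$r{\left(A,P \right)} = \frac{A}{3} + \frac{76 A P}{9}$ ($r{\left(A,P \right)} = \frac{\frac{76 A}{3} P + A}{3} = \frac{\frac{76 A P}{3} + A}{3} = \frac{A + \frac{76 A P}{3}}{3} = \frac{A}{3} + \frac{76 A P}{9}$)
$\frac{28671}{r{\left(210,42 \right)}} + \frac{h{\left(-118 \right)}}{-22119} = \frac{28671}{\frac{1}{9} \cdot 210 \left(3 + 76 \cdot 42\right)} + \frac{3 - -118}{-22119} = \frac{28671}{\frac{1}{9} \cdot 210 \left(3 + 3192\right)} + \left(3 + 118\right) \left(- \frac{1}{22119}\right) = \frac{28671}{\frac{1}{9} \cdot 210 \cdot 3195} + 121 \left(- \frac{1}{22119}\right) = \frac{28671}{74550} - \frac{121}{22119} = 28671 \cdot \frac{1}{74550} - \frac{121}{22119} = \frac{9557}{24850} - \frac{121}{22119} = \frac{208384433}{549657150}$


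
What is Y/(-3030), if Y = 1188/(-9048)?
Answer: 33/761540 ≈ 4.3333e-5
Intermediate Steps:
Y = -99/754 (Y = 1188*(-1/9048) = -99/754 ≈ -0.13130)
Y/(-3030) = -99/754/(-3030) = -99/754*(-1/3030) = 33/761540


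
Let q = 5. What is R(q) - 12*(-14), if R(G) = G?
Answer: 173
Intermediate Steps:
R(q) - 12*(-14) = 5 - 12*(-14) = 5 + 168 = 173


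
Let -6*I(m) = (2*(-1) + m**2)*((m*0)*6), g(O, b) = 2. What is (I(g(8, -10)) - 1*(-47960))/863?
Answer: 47960/863 ≈ 55.574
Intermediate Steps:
I(m) = 0 (I(m) = -(2*(-1) + m**2)*(m*0)*6/6 = -(-2 + m**2)*0*6/6 = -(-2 + m**2)*0/6 = -1/6*0 = 0)
(I(g(8, -10)) - 1*(-47960))/863 = (0 - 1*(-47960))/863 = (0 + 47960)*(1/863) = 47960*(1/863) = 47960/863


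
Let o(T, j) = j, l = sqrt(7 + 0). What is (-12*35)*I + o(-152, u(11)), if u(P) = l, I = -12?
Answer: 5040 + sqrt(7) ≈ 5042.6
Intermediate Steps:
l = sqrt(7) ≈ 2.6458
u(P) = sqrt(7)
(-12*35)*I + o(-152, u(11)) = -12*35*(-12) + sqrt(7) = -420*(-12) + sqrt(7) = 5040 + sqrt(7)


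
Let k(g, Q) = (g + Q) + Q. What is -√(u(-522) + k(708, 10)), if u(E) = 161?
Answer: -√889 ≈ -29.816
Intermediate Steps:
k(g, Q) = g + 2*Q (k(g, Q) = (Q + g) + Q = g + 2*Q)
-√(u(-522) + k(708, 10)) = -√(161 + (708 + 2*10)) = -√(161 + (708 + 20)) = -√(161 + 728) = -√889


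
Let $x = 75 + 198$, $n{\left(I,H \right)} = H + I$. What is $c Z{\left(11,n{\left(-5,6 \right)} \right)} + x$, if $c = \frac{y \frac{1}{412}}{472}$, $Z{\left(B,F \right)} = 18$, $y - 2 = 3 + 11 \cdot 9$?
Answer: $\frac{3318159}{12154} \approx 273.01$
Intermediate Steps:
$y = 104$ ($y = 2 + \left(3 + 11 \cdot 9\right) = 2 + \left(3 + 99\right) = 2 + 102 = 104$)
$c = \frac{13}{24308}$ ($c = \frac{104 \cdot \frac{1}{412}}{472} = 104 \cdot \frac{1}{412} \cdot \frac{1}{472} = \frac{26}{103} \cdot \frac{1}{472} = \frac{13}{24308} \approx 0.0005348$)
$x = 273$
$c Z{\left(11,n{\left(-5,6 \right)} \right)} + x = \frac{13}{24308} \cdot 18 + 273 = \frac{117}{12154} + 273 = \frac{3318159}{12154}$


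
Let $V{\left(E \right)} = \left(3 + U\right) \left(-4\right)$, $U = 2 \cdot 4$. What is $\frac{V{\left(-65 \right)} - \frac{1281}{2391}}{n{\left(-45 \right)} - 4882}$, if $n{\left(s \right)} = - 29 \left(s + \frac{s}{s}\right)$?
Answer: $\frac{35495}{2873982} \approx 0.01235$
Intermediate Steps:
$U = 8$
$V{\left(E \right)} = -44$ ($V{\left(E \right)} = \left(3 + 8\right) \left(-4\right) = 11 \left(-4\right) = -44$)
$n{\left(s \right)} = -29 - 29 s$ ($n{\left(s \right)} = - 29 \left(s + 1\right) = - 29 \left(1 + s\right) = -29 - 29 s$)
$\frac{V{\left(-65 \right)} - \frac{1281}{2391}}{n{\left(-45 \right)} - 4882} = \frac{-44 - \frac{1281}{2391}}{\left(-29 - -1305\right) - 4882} = \frac{-44 - \frac{427}{797}}{\left(-29 + 1305\right) - 4882} = \frac{-44 - \frac{427}{797}}{1276 - 4882} = - \frac{35495}{797 \left(-3606\right)} = \left(- \frac{35495}{797}\right) \left(- \frac{1}{3606}\right) = \frac{35495}{2873982}$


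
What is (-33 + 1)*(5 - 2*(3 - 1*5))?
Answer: -288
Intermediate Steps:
(-33 + 1)*(5 - 2*(3 - 1*5)) = -32*(5 - 2*(3 - 5)) = -32*(5 - 2*(-2)) = -32*(5 + 4) = -32*9 = -288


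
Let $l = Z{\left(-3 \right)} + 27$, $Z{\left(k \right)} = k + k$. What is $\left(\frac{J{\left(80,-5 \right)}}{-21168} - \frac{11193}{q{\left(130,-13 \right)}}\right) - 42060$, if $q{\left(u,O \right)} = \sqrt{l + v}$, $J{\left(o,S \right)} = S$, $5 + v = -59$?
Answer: $- \frac{890326075}{21168} + \frac{11193 i \sqrt{43}}{43} \approx -42060.0 + 1706.9 i$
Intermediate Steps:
$Z{\left(k \right)} = 2 k$
$v = -64$ ($v = -5 - 59 = -64$)
$l = 21$ ($l = 2 \left(-3\right) + 27 = -6 + 27 = 21$)
$q{\left(u,O \right)} = i \sqrt{43}$ ($q{\left(u,O \right)} = \sqrt{21 - 64} = \sqrt{-43} = i \sqrt{43}$)
$\left(\frac{J{\left(80,-5 \right)}}{-21168} - \frac{11193}{q{\left(130,-13 \right)}}\right) - 42060 = \left(- \frac{5}{-21168} - \frac{11193}{i \sqrt{43}}\right) - 42060 = \left(\left(-5\right) \left(- \frac{1}{21168}\right) - 11193 \left(- \frac{i \sqrt{43}}{43}\right)\right) - 42060 = \left(\frac{5}{21168} + \frac{11193 i \sqrt{43}}{43}\right) - 42060 = - \frac{890326075}{21168} + \frac{11193 i \sqrt{43}}{43}$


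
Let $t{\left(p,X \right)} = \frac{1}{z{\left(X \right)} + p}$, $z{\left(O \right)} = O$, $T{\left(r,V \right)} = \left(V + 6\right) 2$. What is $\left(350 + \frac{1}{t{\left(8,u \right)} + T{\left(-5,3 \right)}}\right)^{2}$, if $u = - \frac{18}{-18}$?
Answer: $\frac{3255729481}{26569} \approx 1.2254 \cdot 10^{5}$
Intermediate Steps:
$T{\left(r,V \right)} = 12 + 2 V$ ($T{\left(r,V \right)} = \left(6 + V\right) 2 = 12 + 2 V$)
$u = 1$ ($u = \left(-18\right) \left(- \frac{1}{18}\right) = 1$)
$t{\left(p,X \right)} = \frac{1}{X + p}$
$\left(350 + \frac{1}{t{\left(8,u \right)} + T{\left(-5,3 \right)}}\right)^{2} = \left(350 + \frac{1}{\frac{1}{1 + 8} + \left(12 + 2 \cdot 3\right)}\right)^{2} = \left(350 + \frac{1}{\frac{1}{9} + \left(12 + 6\right)}\right)^{2} = \left(350 + \frac{1}{\frac{1}{9} + 18}\right)^{2} = \left(350 + \frac{1}{\frac{163}{9}}\right)^{2} = \left(350 + \frac{9}{163}\right)^{2} = \left(\frac{57059}{163}\right)^{2} = \frac{3255729481}{26569}$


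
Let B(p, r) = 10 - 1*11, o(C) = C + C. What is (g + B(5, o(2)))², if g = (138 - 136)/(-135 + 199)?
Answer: 961/1024 ≈ 0.93848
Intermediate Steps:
o(C) = 2*C
B(p, r) = -1 (B(p, r) = 10 - 11 = -1)
g = 1/32 (g = 2/64 = 2*(1/64) = 1/32 ≈ 0.031250)
(g + B(5, o(2)))² = (1/32 - 1)² = (-31/32)² = 961/1024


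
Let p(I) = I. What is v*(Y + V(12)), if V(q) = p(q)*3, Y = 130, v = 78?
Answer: 12948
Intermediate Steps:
V(q) = 3*q (V(q) = q*3 = 3*q)
v*(Y + V(12)) = 78*(130 + 3*12) = 78*(130 + 36) = 78*166 = 12948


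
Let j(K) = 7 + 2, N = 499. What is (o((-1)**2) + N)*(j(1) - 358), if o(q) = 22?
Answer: -181829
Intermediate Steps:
j(K) = 9
(o((-1)**2) + N)*(j(1) - 358) = (22 + 499)*(9 - 358) = 521*(-349) = -181829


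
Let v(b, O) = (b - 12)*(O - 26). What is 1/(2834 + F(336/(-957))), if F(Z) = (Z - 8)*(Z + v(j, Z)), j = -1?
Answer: -101761/2427550 ≈ -0.041919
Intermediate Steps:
v(b, O) = (-26 + O)*(-12 + b) (v(b, O) = (-12 + b)*(-26 + O) = (-26 + O)*(-12 + b))
F(Z) = (-8 + Z)*(338 - 12*Z) (F(Z) = (Z - 8)*(Z + (312 - 26*(-1) - 12*Z + Z*(-1))) = (-8 + Z)*(Z + (312 + 26 - 12*Z - Z)) = (-8 + Z)*(Z + (338 - 13*Z)) = (-8 + Z)*(338 - 12*Z))
1/(2834 + F(336/(-957))) = 1/(2834 + (-2704 - 12*(336/(-957))**2 + 434*(336/(-957)))) = 1/(2834 + (-2704 - 12*(336*(-1/957))**2 + 434*(336*(-1/957)))) = 1/(2834 + (-2704 - 12*(-112/319)**2 + 434*(-112/319))) = 1/(2834 + (-2704 - 12*12544/101761 - 48608/319)) = 1/(2834 + (-2704 - 150528/101761 - 48608/319)) = 1/(2834 - 290818224/101761) = 1/(-2427550/101761) = -101761/2427550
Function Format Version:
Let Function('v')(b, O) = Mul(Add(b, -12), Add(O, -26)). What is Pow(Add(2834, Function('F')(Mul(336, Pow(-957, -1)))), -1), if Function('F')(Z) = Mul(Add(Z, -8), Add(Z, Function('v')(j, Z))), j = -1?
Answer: Rational(-101761, 2427550) ≈ -0.041919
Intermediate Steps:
Function('v')(b, O) = Mul(Add(-26, O), Add(-12, b)) (Function('v')(b, O) = Mul(Add(-12, b), Add(-26, O)) = Mul(Add(-26, O), Add(-12, b)))
Function('F')(Z) = Mul(Add(-8, Z), Add(338, Mul(-12, Z))) (Function('F')(Z) = Mul(Add(Z, -8), Add(Z, Add(312, Mul(-26, -1), Mul(-12, Z), Mul(Z, -1)))) = Mul(Add(-8, Z), Add(Z, Add(312, 26, Mul(-12, Z), Mul(-1, Z)))) = Mul(Add(-8, Z), Add(Z, Add(338, Mul(-13, Z)))) = Mul(Add(-8, Z), Add(338, Mul(-12, Z))))
Pow(Add(2834, Function('F')(Mul(336, Pow(-957, -1)))), -1) = Pow(Add(2834, Add(-2704, Mul(-12, Pow(Mul(336, Pow(-957, -1)), 2)), Mul(434, Mul(336, Pow(-957, -1))))), -1) = Pow(Add(2834, Add(-2704, Mul(-12, Pow(Mul(336, Rational(-1, 957)), 2)), Mul(434, Mul(336, Rational(-1, 957))))), -1) = Pow(Add(2834, Add(-2704, Mul(-12, Pow(Rational(-112, 319), 2)), Mul(434, Rational(-112, 319)))), -1) = Pow(Add(2834, Add(-2704, Mul(-12, Rational(12544, 101761)), Rational(-48608, 319))), -1) = Pow(Add(2834, Add(-2704, Rational(-150528, 101761), Rational(-48608, 319))), -1) = Pow(Add(2834, Rational(-290818224, 101761)), -1) = Pow(Rational(-2427550, 101761), -1) = Rational(-101761, 2427550)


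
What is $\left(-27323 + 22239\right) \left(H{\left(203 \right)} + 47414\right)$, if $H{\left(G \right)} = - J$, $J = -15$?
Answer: $-241129036$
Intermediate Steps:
$H{\left(G \right)} = 15$ ($H{\left(G \right)} = \left(-1\right) \left(-15\right) = 15$)
$\left(-27323 + 22239\right) \left(H{\left(203 \right)} + 47414\right) = \left(-27323 + 22239\right) \left(15 + 47414\right) = \left(-5084\right) 47429 = -241129036$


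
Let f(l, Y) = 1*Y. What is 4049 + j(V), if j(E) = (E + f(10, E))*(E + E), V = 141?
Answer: 83573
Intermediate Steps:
f(l, Y) = Y
j(E) = 4*E² (j(E) = (E + E)*(E + E) = (2*E)*(2*E) = 4*E²)
4049 + j(V) = 4049 + 4*141² = 4049 + 4*19881 = 4049 + 79524 = 83573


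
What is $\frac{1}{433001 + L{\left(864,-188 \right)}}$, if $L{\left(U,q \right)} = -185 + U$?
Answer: $\frac{1}{433680} \approx 2.3058 \cdot 10^{-6}$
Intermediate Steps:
$\frac{1}{433001 + L{\left(864,-188 \right)}} = \frac{1}{433001 + \left(-185 + 864\right)} = \frac{1}{433001 + 679} = \frac{1}{433680}$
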